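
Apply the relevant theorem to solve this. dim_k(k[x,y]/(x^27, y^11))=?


Basis: x^i*y^j, i<27, j<11
27*11=297


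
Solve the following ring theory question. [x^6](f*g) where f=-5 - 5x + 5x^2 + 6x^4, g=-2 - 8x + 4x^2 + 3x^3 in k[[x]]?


[x^6] = sum a_i*b_j, i+j=6
  6*4=24
Sum=24


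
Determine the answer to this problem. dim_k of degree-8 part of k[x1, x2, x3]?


C(d+n-1,n-1)=C(10,2)=45


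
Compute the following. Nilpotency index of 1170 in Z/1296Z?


1170^k mod 1296:
k=1: 1170
k=2: 324
k=3: 648
k=4: 0
First zero at k = 4


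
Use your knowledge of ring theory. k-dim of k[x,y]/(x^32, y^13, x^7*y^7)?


k[x,y]/I, I = (x^32, y^13, x^7*y^7)
Rect: 32x13=416. Corner: (32-7)x(13-7)=150.
dim = 416-150 = 266


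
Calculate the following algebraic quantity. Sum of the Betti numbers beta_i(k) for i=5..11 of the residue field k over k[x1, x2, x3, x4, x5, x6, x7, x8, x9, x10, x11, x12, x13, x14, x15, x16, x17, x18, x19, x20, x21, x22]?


Koszul resolution: beta_i(k)=C(n,i), n=22
C(22,5)=26334, C(22,6)=74613, C(22,7)=170544, C(22,8)=319770, C(22,9)=497420, C(22,10)=646646, C(22,11)=705432
Sum=2440759


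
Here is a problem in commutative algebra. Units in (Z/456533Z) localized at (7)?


Local ring = Z/343Z.
phi(343) = 7^2*(7-1) = 294


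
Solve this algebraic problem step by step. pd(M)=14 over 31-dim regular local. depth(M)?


pd+depth=depth(R)=31
depth=31-14=17


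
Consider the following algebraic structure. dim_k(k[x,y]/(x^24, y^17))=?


Basis: x^i*y^j, i<24, j<17
24*17=408


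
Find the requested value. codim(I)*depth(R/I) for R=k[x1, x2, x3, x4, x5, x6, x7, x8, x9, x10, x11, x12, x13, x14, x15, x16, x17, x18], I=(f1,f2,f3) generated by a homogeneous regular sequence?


codim=3, depth=dim(R/I)=18-3=15
Product=3*15=45


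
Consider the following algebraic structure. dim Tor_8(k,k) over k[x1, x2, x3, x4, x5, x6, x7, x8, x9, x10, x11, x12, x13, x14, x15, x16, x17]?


Koszul: C(n,i)=C(17,8)=24310


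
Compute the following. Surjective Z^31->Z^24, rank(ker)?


rank(ker) = 31-24 = 7


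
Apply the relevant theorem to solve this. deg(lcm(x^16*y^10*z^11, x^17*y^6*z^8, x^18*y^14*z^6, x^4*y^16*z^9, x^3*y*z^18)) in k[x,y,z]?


lcm = componentwise max:
x: max(16,17,18,4,3)=18
y: max(10,6,14,16,1)=16
z: max(11,8,6,9,18)=18
Total=18+16+18=52


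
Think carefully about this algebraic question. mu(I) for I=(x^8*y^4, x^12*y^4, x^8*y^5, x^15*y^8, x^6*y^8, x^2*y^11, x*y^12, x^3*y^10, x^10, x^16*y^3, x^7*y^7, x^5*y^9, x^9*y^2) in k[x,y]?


Remove redundant (divisible by others).
x^12*y^4 redundant.
x^8*y^5 redundant.
x^16*y^3 redundant.
x^15*y^8 redundant.
Min: x^10, x^9*y^2, x^8*y^4, x^7*y^7, x^6*y^8, x^5*y^9, x^3*y^10, x^2*y^11, x*y^12
Count=9


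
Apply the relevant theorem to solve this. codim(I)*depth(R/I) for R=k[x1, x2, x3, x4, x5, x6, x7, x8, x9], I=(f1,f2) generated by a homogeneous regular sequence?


codim=2, depth=dim(R/I)=9-2=7
Product=2*7=14


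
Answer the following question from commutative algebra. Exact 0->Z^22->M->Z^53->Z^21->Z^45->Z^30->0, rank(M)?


Alt sum=0:
(-1)^0*22 + (-1)^1*? + (-1)^2*53 + (-1)^3*21 + (-1)^4*45 + (-1)^5*30=0
rank(M)=69


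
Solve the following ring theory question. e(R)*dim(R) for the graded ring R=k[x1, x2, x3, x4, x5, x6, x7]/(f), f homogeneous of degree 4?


e(R)=deg(f)=4, dim(R)=7-1=6
e*dim=4*6=24


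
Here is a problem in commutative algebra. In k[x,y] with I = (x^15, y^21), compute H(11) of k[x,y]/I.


k[x,y], I = (x^15, y^21), d = 11
Need i < 15 and d-i < 21.
Range: 0 <= i <= 11.
H(11) = 12


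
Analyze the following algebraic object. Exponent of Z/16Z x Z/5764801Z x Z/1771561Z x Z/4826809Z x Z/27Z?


Exponent = lcm of the cyclic orders; pairwise coprime => product.
2^4*7^8*11^6*13^6*3^3=16*5764801*1771561*4826809*27=21295325943677647029168


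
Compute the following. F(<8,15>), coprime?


gcd(8,15)=1 => F=ab-a-b=8*15-8-15=120-23=97


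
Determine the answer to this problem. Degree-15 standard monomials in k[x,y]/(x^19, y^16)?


k[x,y], I = (x^19, y^16), d = 15
Need i < 19 and d-i < 16.
Range: 0 <= i <= 15.
H(15) = 16


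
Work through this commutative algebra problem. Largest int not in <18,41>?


gcd(18,41)=1 => F=ab-a-b=18*41-18-41=738-59=679


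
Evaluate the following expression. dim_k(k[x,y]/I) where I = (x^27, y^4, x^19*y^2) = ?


k[x,y]/I, I = (x^27, y^4, x^19*y^2)
Rect: 27x4=108. Corner: (27-19)x(4-2)=16.
dim = 108-16 = 92


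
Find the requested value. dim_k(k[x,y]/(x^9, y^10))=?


Basis: x^i*y^j, i<9, j<10
9*10=90


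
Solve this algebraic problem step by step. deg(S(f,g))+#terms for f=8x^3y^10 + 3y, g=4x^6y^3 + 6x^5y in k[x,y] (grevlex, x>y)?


LT(f)=8x^3y^10, LT(g)=4x^6y^3
lcm(LM)=x^6y^10
S(f,g) (scaled by 32 to clear denominators) = 4x^3*f - 8y^7*g = -48x^5y^8 + 12x^3y
2 terms, deg 13.
13+2=15


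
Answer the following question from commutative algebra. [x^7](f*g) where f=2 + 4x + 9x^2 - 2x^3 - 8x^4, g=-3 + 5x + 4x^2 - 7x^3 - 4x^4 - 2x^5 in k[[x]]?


[x^7] = sum a_i*b_j, i+j=7
  9*-2=-18
  -2*-4=8
  -8*-7=56
Sum=46


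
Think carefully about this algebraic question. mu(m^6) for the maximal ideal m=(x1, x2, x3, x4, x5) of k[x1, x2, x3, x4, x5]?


Graded Nakayama: mu(m^d) = dim_k (m^d/m^(d+1)) = #degree-6 monomials in 5 vars
C(n+d-1,d)=C(10,6)=210


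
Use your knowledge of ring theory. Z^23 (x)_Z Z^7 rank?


rank(M(x)N) = rank(M)*rank(N)
23*7 = 161


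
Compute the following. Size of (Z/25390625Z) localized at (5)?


5-primary part: 25390625=5^9*13
Size=5^9=1953125


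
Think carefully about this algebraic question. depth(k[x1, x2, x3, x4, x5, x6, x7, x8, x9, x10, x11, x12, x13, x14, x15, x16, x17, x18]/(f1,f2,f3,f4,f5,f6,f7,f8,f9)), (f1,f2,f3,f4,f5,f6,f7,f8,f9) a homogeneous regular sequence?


depth(R)=18
depth(R/I)=18-9=9


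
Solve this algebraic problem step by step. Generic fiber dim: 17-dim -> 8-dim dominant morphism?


dim(fiber)=dim(X)-dim(Y)=17-8=9


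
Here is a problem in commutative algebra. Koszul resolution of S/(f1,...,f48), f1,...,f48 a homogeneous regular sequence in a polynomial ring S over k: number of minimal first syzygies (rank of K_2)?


Regular sequence => Koszul complex is the minimal free resolution.
Syz_1 minimally generated by Koszul relations f_i*e_j - f_j*e_i (i<j): mu(Syz_1) = beta_2 = C(m,2) = m(m-1)/2
m=48
48*47/2 = 1128


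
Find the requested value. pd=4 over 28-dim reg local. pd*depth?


pd+depth=28
depth=28-4=24
pd*depth=4*24=96


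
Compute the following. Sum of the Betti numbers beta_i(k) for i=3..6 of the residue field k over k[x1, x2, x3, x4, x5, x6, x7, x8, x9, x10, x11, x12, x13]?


Koszul resolution: beta_i(k)=C(n,i), n=13
C(13,3)=286, C(13,4)=715, C(13,5)=1287, C(13,6)=1716
Sum=4004


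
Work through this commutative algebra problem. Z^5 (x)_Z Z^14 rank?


rank(M(x)N) = rank(M)*rank(N)
5*14 = 70


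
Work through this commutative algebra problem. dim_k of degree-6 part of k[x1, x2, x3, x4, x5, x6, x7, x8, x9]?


C(d+n-1,n-1)=C(14,8)=3003


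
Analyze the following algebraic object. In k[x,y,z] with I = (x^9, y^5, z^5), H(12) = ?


Need i<9, j<5, k<5 with i+j+k=12.
For each i, j ranges over max(0,12-i-4)..min(4,12-i):
  i=0: j in [8,4] -> 0
  i=1: j in [7,4] -> 0
  i=2: j in [6,4] -> 0
  i=3: j in [5,4] -> 0
  i=4: j in [4,4] -> 1
  i=5: j in [3,4] -> 2
  i=6: j in [2,4] -> 3
  i=7: j in [1,4] -> 4
  i=8: j in [0,4] -> 5
H(12) = 0+0+0+0+1+2+3+4+5 = 15


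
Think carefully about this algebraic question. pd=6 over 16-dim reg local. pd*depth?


pd+depth=16
depth=16-6=10
pd*depth=6*10=60


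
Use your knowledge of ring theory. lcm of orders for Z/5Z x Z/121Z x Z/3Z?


Exponent = lcm of the cyclic orders; pairwise coprime => product.
5^1*11^2*3^1=5*121*3=1815


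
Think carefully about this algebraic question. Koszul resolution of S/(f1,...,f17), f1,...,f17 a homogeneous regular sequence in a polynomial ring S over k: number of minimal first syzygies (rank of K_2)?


Regular sequence => Koszul complex is the minimal free resolution.
Syz_1 minimally generated by Koszul relations f_i*e_j - f_j*e_i (i<j): mu(Syz_1) = beta_2 = C(m,2) = m(m-1)/2
m=17
17*16/2 = 136


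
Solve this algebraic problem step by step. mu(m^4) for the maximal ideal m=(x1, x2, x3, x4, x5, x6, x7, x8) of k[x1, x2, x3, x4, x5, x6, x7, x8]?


Graded Nakayama: mu(m^d) = dim_k (m^d/m^(d+1)) = #degree-4 monomials in 8 vars
C(n+d-1,d)=C(11,4)=330


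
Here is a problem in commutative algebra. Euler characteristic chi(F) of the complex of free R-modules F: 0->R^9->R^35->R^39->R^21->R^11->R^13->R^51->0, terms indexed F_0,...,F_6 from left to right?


chi = sum (-1)^i * rank:
(-1)^0*9=9
(-1)^1*35=-35
(-1)^2*39=39
(-1)^3*21=-21
(-1)^4*11=11
(-1)^5*13=-13
(-1)^6*51=51
chi=41


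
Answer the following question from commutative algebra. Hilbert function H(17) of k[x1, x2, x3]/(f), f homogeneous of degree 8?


C(19,2)-C(11,2)=171-55=116


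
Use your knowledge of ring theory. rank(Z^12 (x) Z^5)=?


rank(M(x)N) = rank(M)*rank(N)
12*5 = 60


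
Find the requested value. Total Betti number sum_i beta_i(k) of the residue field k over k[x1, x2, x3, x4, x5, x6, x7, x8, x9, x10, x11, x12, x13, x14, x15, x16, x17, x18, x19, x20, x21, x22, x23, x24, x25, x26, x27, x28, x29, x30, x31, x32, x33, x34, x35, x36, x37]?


Koszul resolution: beta_i(k)=C(n,i), n=37
sum_i C(37,i) = 2^37 = 137438953472


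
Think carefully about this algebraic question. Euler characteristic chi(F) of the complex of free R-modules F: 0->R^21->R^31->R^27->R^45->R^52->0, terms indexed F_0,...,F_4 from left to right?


chi = sum (-1)^i * rank:
(-1)^0*21=21
(-1)^1*31=-31
(-1)^2*27=27
(-1)^3*45=-45
(-1)^4*52=52
chi=24


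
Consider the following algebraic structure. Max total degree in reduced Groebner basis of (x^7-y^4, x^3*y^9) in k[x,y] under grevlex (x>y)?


LT(f1)=x^7, LT(f2)=x^3y^9, lcm=x^7y^9
S(f1,f2) = y^9*f1 - x^4*f2 = -y^13
Reduced GB = {f1, f2, y^13}; degrees 7, 12, 13
Max = 13


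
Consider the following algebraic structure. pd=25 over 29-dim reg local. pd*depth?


pd+depth=29
depth=29-25=4
pd*depth=25*4=100


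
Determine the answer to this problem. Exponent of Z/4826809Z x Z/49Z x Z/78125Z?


Exponent = lcm of the cyclic orders; pairwise coprime => product.
13^6*7^2*5^7=4826809*49*78125=18477628203125


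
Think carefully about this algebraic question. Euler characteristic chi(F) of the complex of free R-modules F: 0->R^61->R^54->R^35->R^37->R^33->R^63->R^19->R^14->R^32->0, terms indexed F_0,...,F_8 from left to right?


chi = sum (-1)^i * rank:
(-1)^0*61=61
(-1)^1*54=-54
(-1)^2*35=35
(-1)^3*37=-37
(-1)^4*33=33
(-1)^5*63=-63
(-1)^6*19=19
(-1)^7*14=-14
(-1)^8*32=32
chi=12


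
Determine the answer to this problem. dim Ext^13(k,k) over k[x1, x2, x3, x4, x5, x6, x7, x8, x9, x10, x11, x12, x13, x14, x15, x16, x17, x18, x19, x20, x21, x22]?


C(n,i)=C(22,13)=497420


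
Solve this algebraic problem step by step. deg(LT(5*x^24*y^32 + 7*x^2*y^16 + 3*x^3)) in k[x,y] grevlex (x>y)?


LT: 5*x^24*y^32
deg_x=24, deg_y=32
Total=24+32=56


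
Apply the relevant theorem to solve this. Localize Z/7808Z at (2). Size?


2-primary part: 7808=2^7*61
Size=2^7=128


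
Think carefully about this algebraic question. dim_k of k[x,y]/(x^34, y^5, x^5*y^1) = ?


k[x,y]/I, I = (x^34, y^5, x^5*y^1)
Rect: 34x5=170. Corner: (34-5)x(5-1)=116.
dim = 170-116 = 54


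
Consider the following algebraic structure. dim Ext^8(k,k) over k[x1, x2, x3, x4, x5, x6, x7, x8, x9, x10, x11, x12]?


C(n,i)=C(12,8)=495


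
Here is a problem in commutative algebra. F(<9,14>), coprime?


gcd(9,14)=1 => F=ab-a-b=9*14-9-14=126-23=103


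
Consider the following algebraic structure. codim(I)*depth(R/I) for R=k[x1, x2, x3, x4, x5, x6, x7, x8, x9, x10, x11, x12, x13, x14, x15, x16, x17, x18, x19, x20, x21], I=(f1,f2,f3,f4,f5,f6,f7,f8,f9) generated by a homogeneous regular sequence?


codim=9, depth=dim(R/I)=21-9=12
Product=9*12=108


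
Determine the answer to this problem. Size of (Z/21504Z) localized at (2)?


2-primary part: 21504=2^10*21
Size=2^10=1024


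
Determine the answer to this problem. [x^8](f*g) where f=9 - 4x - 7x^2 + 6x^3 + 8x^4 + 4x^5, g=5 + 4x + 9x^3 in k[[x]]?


[x^8] = sum a_i*b_j, i+j=8
  4*9=36
Sum=36


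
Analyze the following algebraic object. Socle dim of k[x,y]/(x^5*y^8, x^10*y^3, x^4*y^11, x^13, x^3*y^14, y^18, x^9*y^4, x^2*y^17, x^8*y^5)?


Socle = ann(m) = span of standard monomials u with x*u, y*u in I (staircase corners).
Minimal generators: x^13, x^10*y^3, x^9*y^4, x^8*y^5, x^5*y^8, x^4*y^11, x^3*y^14, x^2*y^17, y^18
Corners: xy^17, x^2y^16, x^3y^13, x^4y^10, x^7y^7, x^8y^4, x^9y^3, x^12y^2
Socle dim=8


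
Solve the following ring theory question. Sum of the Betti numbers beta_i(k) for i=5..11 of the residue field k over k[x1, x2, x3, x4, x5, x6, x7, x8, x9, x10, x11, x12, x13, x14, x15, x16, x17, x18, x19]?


Koszul resolution: beta_i(k)=C(n,i), n=19
C(19,5)=11628, C(19,6)=27132, C(19,7)=50388, C(19,8)=75582, C(19,9)=92378, C(19,10)=92378, C(19,11)=75582
Sum=425068


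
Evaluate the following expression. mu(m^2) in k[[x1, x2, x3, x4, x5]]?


C(n+d-1,d)=C(6,2)=15


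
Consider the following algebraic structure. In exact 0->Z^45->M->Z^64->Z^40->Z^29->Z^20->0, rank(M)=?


Alt sum=0:
(-1)^0*45 + (-1)^1*? + (-1)^2*64 + (-1)^3*40 + (-1)^4*29 + (-1)^5*20=0
rank(M)=78


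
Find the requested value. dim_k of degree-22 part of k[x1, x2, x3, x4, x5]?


C(d+n-1,n-1)=C(26,4)=14950


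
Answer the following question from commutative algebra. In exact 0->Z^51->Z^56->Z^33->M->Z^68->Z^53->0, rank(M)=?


Alt sum=0:
(-1)^0*51 + (-1)^1*56 + (-1)^2*33 + (-1)^3*? + (-1)^4*68 + (-1)^5*53=0
rank(M)=43


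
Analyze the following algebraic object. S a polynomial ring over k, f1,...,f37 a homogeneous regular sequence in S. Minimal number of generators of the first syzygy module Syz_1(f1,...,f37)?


Regular sequence => Koszul complex is the minimal free resolution.
Syz_1 minimally generated by Koszul relations f_i*e_j - f_j*e_i (i<j): mu(Syz_1) = beta_2 = C(m,2) = m(m-1)/2
m=37
37*36/2 = 666


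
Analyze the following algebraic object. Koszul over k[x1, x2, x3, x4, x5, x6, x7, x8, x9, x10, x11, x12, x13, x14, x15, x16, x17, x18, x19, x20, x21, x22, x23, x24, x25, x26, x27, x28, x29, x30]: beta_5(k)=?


C(n,i)=C(30,5)=142506


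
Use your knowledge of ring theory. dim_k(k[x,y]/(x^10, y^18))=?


Basis: x^i*y^j, i<10, j<18
10*18=180


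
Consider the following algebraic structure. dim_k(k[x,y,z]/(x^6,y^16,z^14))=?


Basis: x^iy^jz^k, i<6,j<16,k<14
6*16*14=1344


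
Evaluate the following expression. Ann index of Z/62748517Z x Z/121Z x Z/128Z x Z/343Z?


Exponent = lcm of the cyclic orders; pairwise coprime => product.
13^7*11^2*2^7*7^3=62748517*121*128*343=333344217734528


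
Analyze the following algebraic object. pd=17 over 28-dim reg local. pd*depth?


pd+depth=28
depth=28-17=11
pd*depth=17*11=187


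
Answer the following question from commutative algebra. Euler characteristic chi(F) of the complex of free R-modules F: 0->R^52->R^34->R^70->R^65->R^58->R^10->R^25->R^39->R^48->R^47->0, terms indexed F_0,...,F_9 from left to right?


chi = sum (-1)^i * rank:
(-1)^0*52=52
(-1)^1*34=-34
(-1)^2*70=70
(-1)^3*65=-65
(-1)^4*58=58
(-1)^5*10=-10
(-1)^6*25=25
(-1)^7*39=-39
(-1)^8*48=48
(-1)^9*47=-47
chi=58


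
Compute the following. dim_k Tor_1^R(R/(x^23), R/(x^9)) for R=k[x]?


Tor_1(R/I,R/J)=(I cap J)/IJ=(x^23)/(x^32)
dim=32-23=min(23,9)=9


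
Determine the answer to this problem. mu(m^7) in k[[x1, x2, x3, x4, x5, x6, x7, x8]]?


C(n+d-1,d)=C(14,7)=3432


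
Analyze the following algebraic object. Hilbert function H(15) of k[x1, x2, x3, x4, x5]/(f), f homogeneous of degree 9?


C(19,4)-C(10,4)=3876-210=3666


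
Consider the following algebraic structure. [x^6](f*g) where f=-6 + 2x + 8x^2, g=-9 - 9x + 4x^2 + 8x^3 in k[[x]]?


[x^6] = sum a_i*b_j, i+j=6
Sum=0


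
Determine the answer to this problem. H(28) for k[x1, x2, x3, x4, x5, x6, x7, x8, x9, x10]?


C(d+n-1,n-1)=C(37,9)=124403620


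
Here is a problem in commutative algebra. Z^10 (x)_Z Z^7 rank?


rank(M(x)N) = rank(M)*rank(N)
10*7 = 70


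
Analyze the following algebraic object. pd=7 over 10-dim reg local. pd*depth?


pd+depth=10
depth=10-7=3
pd*depth=7*3=21


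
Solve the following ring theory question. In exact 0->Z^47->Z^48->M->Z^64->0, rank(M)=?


Alt sum=0:
(-1)^0*47 + (-1)^1*48 + (-1)^2*? + (-1)^3*64=0
rank(M)=65


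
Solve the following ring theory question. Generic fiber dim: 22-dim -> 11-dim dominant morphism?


dim(fiber)=dim(X)-dim(Y)=22-11=11


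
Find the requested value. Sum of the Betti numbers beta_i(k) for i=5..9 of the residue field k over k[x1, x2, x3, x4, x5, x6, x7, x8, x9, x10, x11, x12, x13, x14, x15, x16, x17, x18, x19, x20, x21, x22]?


Koszul resolution: beta_i(k)=C(n,i), n=22
C(22,5)=26334, C(22,6)=74613, C(22,7)=170544, C(22,8)=319770, C(22,9)=497420
Sum=1088681


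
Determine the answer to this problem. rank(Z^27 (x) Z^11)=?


rank(M(x)N) = rank(M)*rank(N)
27*11 = 297


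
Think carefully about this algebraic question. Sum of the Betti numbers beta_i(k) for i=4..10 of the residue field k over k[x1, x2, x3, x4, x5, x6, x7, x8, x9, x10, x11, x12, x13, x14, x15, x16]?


Koszul resolution: beta_i(k)=C(n,i), n=16
C(16,4)=1820, C(16,5)=4368, C(16,6)=8008, C(16,7)=11440, C(16,8)=12870, C(16,9)=11440, C(16,10)=8008
Sum=57954


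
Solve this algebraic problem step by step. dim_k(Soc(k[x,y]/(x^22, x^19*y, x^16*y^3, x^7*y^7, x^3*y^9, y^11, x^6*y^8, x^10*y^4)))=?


Socle = ann(m) = span of standard monomials u with x*u, y*u in I (staircase corners).
Minimal generators: x^22, x^19*y, x^16*y^3, x^10*y^4, x^7*y^7, x^6*y^8, x^3*y^9, y^11
Corners: x^2y^10, x^5y^8, x^6y^7, x^9y^6, x^15y^3, x^18y^2, x^21
Socle dim=7


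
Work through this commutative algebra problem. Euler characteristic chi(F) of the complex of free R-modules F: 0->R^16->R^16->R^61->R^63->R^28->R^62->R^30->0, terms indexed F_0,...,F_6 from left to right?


chi = sum (-1)^i * rank:
(-1)^0*16=16
(-1)^1*16=-16
(-1)^2*61=61
(-1)^3*63=-63
(-1)^4*28=28
(-1)^5*62=-62
(-1)^6*30=30
chi=-6


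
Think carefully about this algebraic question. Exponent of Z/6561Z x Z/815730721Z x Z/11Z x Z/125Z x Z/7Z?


Exponent = lcm of the cyclic orders; pairwise coprime => product.
3^8*13^8*11^1*5^3*7^1=6561*815730721*11*125*7=51513089132129625


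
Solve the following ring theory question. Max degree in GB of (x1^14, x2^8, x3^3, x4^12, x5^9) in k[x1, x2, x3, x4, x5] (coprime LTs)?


Pure powers, coprime LTs => already GB.
Degrees: 14, 8, 3, 12, 9
Max=14


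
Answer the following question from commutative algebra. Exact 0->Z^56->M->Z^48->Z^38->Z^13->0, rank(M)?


Alt sum=0:
(-1)^0*56 + (-1)^1*? + (-1)^2*48 + (-1)^3*38 + (-1)^4*13=0
rank(M)=79


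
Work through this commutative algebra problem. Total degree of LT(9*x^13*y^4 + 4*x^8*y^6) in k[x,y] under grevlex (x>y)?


LT: 9*x^13*y^4
deg_x=13, deg_y=4
Total=13+4=17


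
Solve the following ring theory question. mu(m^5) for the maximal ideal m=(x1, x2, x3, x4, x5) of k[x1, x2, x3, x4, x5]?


Graded Nakayama: mu(m^d) = dim_k (m^d/m^(d+1)) = #degree-5 monomials in 5 vars
C(n+d-1,d)=C(9,5)=126


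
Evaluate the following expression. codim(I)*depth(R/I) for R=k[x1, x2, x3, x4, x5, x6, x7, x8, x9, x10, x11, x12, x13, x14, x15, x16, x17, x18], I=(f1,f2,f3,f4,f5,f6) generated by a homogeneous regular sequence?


codim=6, depth=dim(R/I)=18-6=12
Product=6*12=72


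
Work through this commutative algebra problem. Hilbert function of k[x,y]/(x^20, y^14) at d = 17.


k[x,y], I = (x^20, y^14), d = 17
Need i < 20 and d-i < 14.
Range: 4 <= i <= 17.
H(17) = 14


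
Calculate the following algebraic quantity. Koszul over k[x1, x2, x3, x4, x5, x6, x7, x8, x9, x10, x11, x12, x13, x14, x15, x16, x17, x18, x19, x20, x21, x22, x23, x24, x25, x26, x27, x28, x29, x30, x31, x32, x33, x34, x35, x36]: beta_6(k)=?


C(n,i)=C(36,6)=1947792


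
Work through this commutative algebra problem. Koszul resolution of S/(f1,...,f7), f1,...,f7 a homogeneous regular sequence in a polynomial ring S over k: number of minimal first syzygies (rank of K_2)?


Regular sequence => Koszul complex is the minimal free resolution.
Syz_1 minimally generated by Koszul relations f_i*e_j - f_j*e_i (i<j): mu(Syz_1) = beta_2 = C(m,2) = m(m-1)/2
m=7
7*6/2 = 21


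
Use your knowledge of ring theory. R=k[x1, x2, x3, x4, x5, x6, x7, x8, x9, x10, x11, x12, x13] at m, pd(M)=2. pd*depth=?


pd+depth=13
depth=13-2=11
pd*depth=2*11=22


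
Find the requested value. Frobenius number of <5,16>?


gcd(5,16)=1 => F=ab-a-b=5*16-5-16=80-21=59


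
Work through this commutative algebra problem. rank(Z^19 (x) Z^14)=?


rank(M(x)N) = rank(M)*rank(N)
19*14 = 266


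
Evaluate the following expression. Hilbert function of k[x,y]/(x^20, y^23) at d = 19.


k[x,y], I = (x^20, y^23), d = 19
Need i < 20 and d-i < 23.
Range: 0 <= i <= 19.
H(19) = 20


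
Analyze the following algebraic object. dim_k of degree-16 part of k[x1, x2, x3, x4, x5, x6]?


C(d+n-1,n-1)=C(21,5)=20349


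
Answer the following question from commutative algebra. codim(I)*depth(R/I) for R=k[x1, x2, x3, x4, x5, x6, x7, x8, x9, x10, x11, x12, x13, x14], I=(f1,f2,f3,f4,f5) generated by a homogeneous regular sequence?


codim=5, depth=dim(R/I)=14-5=9
Product=5*9=45


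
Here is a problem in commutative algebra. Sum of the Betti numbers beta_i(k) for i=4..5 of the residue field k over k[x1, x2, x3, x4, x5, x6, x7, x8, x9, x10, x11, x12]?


Koszul resolution: beta_i(k)=C(n,i), n=12
C(12,4)=495, C(12,5)=792
Sum=1287


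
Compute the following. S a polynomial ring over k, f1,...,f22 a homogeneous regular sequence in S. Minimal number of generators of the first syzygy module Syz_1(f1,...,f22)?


Regular sequence => Koszul complex is the minimal free resolution.
Syz_1 minimally generated by Koszul relations f_i*e_j - f_j*e_i (i<j): mu(Syz_1) = beta_2 = C(m,2) = m(m-1)/2
m=22
22*21/2 = 231


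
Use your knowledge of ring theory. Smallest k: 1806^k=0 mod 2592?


1806^k mod 2592:
k=1: 1806
k=2: 900
k=3: 216
k=4: 1296
k=5: 0
First zero at k = 5


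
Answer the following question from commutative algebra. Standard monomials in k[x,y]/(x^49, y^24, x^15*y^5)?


k[x,y]/I, I = (x^49, y^24, x^15*y^5)
Rect: 49x24=1176. Corner: (49-15)x(24-5)=646.
dim = 1176-646 = 530


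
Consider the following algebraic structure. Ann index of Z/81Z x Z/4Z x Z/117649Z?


Exponent = lcm of the cyclic orders; pairwise coprime => product.
3^4*2^2*7^6=81*4*117649=38118276


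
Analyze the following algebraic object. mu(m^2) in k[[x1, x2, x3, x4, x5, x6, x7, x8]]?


C(n+d-1,d)=C(9,2)=36


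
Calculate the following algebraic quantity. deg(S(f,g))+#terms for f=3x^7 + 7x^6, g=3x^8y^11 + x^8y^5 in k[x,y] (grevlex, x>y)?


LT(f)=3x^7, LT(g)=3x^8y^11
lcm(LM)=x^8y^11
S(f,g) (scaled by 9 to clear denominators) = 3xy^11*f - 3*g = 21x^7y^11 - 3x^8y^5
2 terms, deg 18.
18+2=20


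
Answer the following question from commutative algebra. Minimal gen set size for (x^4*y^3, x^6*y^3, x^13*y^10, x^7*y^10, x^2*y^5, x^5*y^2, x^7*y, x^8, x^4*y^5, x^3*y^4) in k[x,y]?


Remove redundant (divisible by others).
x^4*y^5 redundant.
x^6*y^3 redundant.
x^7*y^10 redundant.
x^13*y^10 redundant.
Min: x^8, x^7*y, x^5*y^2, x^4*y^3, x^3*y^4, x^2*y^5
Count=6


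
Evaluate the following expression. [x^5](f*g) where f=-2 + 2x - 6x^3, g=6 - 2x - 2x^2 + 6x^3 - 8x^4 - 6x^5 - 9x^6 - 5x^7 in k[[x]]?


[x^5] = sum a_i*b_j, i+j=5
  -2*-6=12
  2*-8=-16
  -6*-2=12
Sum=8


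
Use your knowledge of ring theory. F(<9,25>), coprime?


gcd(9,25)=1 => F=ab-a-b=9*25-9-25=225-34=191


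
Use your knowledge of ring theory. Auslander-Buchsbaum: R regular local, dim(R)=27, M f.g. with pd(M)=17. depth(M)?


pd+depth=depth(R)=27
depth=27-17=10


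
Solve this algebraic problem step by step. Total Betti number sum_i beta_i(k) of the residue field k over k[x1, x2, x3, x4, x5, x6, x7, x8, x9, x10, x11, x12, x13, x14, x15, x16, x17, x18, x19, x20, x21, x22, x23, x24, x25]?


Koszul resolution: beta_i(k)=C(n,i), n=25
sum_i C(25,i) = 2^25 = 33554432


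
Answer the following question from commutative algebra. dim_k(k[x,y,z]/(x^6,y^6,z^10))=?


Basis: x^iy^jz^k, i<6,j<6,k<10
6*6*10=360


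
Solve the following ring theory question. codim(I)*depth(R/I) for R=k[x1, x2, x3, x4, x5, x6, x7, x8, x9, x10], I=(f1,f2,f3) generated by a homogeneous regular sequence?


codim=3, depth=dim(R/I)=10-3=7
Product=3*7=21


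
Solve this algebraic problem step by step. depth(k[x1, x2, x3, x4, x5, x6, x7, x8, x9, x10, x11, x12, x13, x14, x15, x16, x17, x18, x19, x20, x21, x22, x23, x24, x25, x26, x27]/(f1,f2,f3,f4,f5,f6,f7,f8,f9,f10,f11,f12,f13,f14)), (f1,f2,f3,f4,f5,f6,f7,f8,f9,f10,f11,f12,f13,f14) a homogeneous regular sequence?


depth(R)=27
depth(R/I)=27-14=13


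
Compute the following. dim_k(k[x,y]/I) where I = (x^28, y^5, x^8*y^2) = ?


k[x,y]/I, I = (x^28, y^5, x^8*y^2)
Rect: 28x5=140. Corner: (28-8)x(5-2)=60.
dim = 140-60 = 80


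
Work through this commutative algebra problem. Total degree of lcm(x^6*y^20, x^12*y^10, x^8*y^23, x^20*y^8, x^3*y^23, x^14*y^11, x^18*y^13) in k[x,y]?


lcm = componentwise max:
x: max(6,12,8,20,3,14,18)=20
y: max(20,10,23,8,23,11,13)=23
Total=20+23=43


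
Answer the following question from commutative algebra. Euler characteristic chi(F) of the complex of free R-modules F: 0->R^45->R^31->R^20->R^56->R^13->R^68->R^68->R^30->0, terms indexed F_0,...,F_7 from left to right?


chi = sum (-1)^i * rank:
(-1)^0*45=45
(-1)^1*31=-31
(-1)^2*20=20
(-1)^3*56=-56
(-1)^4*13=13
(-1)^5*68=-68
(-1)^6*68=68
(-1)^7*30=-30
chi=-39


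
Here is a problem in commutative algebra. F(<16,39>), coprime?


gcd(16,39)=1 => F=ab-a-b=16*39-16-39=624-55=569


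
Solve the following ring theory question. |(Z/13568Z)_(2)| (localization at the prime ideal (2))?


2-primary part: 13568=2^8*53
Size=2^8=256


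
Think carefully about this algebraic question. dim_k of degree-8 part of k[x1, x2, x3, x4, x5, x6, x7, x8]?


C(d+n-1,n-1)=C(15,7)=6435


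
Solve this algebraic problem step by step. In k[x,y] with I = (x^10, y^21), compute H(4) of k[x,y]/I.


k[x,y], I = (x^10, y^21), d = 4
Need i < 10 and d-i < 21.
Range: 0 <= i <= 4.
H(4) = 5


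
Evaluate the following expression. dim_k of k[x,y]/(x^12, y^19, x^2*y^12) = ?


k[x,y]/I, I = (x^12, y^19, x^2*y^12)
Rect: 12x19=228. Corner: (12-2)x(19-12)=70.
dim = 228-70 = 158


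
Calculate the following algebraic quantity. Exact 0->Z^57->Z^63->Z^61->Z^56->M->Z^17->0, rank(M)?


Alt sum=0:
(-1)^0*57 + (-1)^1*63 + (-1)^2*61 + (-1)^3*56 + (-1)^4*? + (-1)^5*17=0
rank(M)=18


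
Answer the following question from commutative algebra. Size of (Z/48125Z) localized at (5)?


5-primary part: 48125=5^4*77
Size=5^4=625


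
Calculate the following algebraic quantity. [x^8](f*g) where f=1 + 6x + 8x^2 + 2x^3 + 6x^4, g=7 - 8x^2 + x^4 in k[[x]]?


[x^8] = sum a_i*b_j, i+j=8
  6*1=6
Sum=6


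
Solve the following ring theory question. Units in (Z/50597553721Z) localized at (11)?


Local ring = Z/1771561Z.
phi(1771561) = 11^5*(11-1) = 1610510


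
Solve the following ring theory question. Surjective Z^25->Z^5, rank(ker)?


rank(ker) = 25-5 = 20


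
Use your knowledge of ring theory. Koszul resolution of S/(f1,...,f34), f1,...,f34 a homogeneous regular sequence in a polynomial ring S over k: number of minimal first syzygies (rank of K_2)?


Regular sequence => Koszul complex is the minimal free resolution.
Syz_1 minimally generated by Koszul relations f_i*e_j - f_j*e_i (i<j): mu(Syz_1) = beta_2 = C(m,2) = m(m-1)/2
m=34
34*33/2 = 561


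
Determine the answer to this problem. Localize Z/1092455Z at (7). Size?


7-primary part: 1092455=7^5*65
Size=7^5=16807


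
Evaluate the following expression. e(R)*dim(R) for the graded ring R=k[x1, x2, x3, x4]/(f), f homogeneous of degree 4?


e(R)=deg(f)=4, dim(R)=4-1=3
e*dim=4*3=12


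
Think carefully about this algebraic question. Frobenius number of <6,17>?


gcd(6,17)=1 => F=ab-a-b=6*17-6-17=102-23=79


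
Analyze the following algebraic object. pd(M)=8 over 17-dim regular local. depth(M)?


pd+depth=depth(R)=17
depth=17-8=9


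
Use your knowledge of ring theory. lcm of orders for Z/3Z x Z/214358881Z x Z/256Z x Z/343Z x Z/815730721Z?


Exponent = lcm of the cyclic orders; pairwise coprime => product.
3^1*11^8*2^8*7^3*13^8=3*214358881*256*343*815730721=46062090025691856340224


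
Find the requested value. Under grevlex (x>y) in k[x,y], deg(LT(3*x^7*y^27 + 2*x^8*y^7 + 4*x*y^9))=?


LT: 3*x^7*y^27
deg_x=7, deg_y=27
Total=7+27=34


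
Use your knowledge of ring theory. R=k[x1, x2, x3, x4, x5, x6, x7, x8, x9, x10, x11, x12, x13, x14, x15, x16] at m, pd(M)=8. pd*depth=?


pd+depth=16
depth=16-8=8
pd*depth=8*8=64


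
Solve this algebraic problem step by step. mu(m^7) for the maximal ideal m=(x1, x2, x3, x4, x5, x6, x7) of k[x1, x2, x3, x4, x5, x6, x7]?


Graded Nakayama: mu(m^d) = dim_k (m^d/m^(d+1)) = #degree-7 monomials in 7 vars
C(n+d-1,d)=C(13,7)=1716


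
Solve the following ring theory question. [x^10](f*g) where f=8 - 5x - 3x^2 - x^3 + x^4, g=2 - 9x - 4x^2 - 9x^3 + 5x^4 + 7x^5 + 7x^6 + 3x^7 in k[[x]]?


[x^10] = sum a_i*b_j, i+j=10
  -1*3=-3
  1*7=7
Sum=4


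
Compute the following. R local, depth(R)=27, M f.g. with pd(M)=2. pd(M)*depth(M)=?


pd+depth=27
depth=27-2=25
pd*depth=2*25=50


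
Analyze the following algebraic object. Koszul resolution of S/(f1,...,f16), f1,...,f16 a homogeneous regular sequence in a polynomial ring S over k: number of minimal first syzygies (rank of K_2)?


Regular sequence => Koszul complex is the minimal free resolution.
Syz_1 minimally generated by Koszul relations f_i*e_j - f_j*e_i (i<j): mu(Syz_1) = beta_2 = C(m,2) = m(m-1)/2
m=16
16*15/2 = 120


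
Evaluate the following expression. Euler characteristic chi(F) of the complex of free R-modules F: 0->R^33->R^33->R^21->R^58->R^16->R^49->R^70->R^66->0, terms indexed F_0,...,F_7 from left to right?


chi = sum (-1)^i * rank:
(-1)^0*33=33
(-1)^1*33=-33
(-1)^2*21=21
(-1)^3*58=-58
(-1)^4*16=16
(-1)^5*49=-49
(-1)^6*70=70
(-1)^7*66=-66
chi=-66


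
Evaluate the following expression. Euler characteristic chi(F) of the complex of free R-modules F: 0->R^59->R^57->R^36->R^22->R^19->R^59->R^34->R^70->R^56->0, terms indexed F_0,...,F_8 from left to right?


chi = sum (-1)^i * rank:
(-1)^0*59=59
(-1)^1*57=-57
(-1)^2*36=36
(-1)^3*22=-22
(-1)^4*19=19
(-1)^5*59=-59
(-1)^6*34=34
(-1)^7*70=-70
(-1)^8*56=56
chi=-4


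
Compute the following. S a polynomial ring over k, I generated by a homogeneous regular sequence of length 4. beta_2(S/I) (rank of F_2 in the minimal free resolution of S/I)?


Regular sequence => Koszul complex is the minimal free resolution.
Syz_1 minimally generated by Koszul relations f_i*e_j - f_j*e_i (i<j): mu(Syz_1) = beta_2 = C(m,2) = m(m-1)/2
m=4
4*3/2 = 6


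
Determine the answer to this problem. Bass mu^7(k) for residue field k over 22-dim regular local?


C(n,i)=C(22,7)=170544


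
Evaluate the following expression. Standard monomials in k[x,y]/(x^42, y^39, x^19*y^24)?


k[x,y]/I, I = (x^42, y^39, x^19*y^24)
Rect: 42x39=1638. Corner: (42-19)x(39-24)=345.
dim = 1638-345 = 1293


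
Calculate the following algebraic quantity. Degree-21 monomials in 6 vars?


C(d+n-1,n-1)=C(26,5)=65780


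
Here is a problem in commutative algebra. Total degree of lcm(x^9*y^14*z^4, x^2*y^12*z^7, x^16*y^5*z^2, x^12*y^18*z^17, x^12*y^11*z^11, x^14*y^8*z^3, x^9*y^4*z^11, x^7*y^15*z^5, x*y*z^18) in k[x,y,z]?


lcm = componentwise max:
x: max(9,2,16,12,12,14,9,7,1)=16
y: max(14,12,5,18,11,8,4,15,1)=18
z: max(4,7,2,17,11,3,11,5,18)=18
Total=16+18+18=52


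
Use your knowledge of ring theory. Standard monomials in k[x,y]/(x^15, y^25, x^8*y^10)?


k[x,y]/I, I = (x^15, y^25, x^8*y^10)
Rect: 15x25=375. Corner: (15-8)x(25-10)=105.
dim = 375-105 = 270


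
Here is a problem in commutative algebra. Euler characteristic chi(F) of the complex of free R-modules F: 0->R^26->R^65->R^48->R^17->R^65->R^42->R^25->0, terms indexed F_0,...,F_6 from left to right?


chi = sum (-1)^i * rank:
(-1)^0*26=26
(-1)^1*65=-65
(-1)^2*48=48
(-1)^3*17=-17
(-1)^4*65=65
(-1)^5*42=-42
(-1)^6*25=25
chi=40


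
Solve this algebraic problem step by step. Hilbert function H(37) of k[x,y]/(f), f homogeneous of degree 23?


H(t)=d for t>=d-1.
d=23, t=37
H(37)=23


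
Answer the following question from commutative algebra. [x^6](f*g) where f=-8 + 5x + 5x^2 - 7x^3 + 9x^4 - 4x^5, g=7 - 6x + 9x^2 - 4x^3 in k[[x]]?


[x^6] = sum a_i*b_j, i+j=6
  -7*-4=28
  9*9=81
  -4*-6=24
Sum=133


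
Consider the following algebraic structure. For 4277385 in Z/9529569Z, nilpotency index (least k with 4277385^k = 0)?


4277385^k mod 9529569:
k=1: 4277385
k=2: 2794176
k=3: 250047
k=4: 5639949
k=5: 5445468
k=6: 0
First zero at k = 6


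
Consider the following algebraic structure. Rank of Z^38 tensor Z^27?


rank(M(x)N) = rank(M)*rank(N)
38*27 = 1026


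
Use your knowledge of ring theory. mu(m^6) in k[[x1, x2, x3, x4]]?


C(n+d-1,d)=C(9,6)=84


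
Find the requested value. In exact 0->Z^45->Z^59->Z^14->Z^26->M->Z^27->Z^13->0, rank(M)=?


Alt sum=0:
(-1)^0*45 + (-1)^1*59 + (-1)^2*14 + (-1)^3*26 + (-1)^4*? + (-1)^5*27 + (-1)^6*13=0
rank(M)=40


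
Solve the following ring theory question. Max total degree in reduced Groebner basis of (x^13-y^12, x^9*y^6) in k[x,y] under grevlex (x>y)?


LT(f1)=x^13, LT(f2)=x^9y^6, lcm=x^13y^6
S(f1,f2) = y^6*f1 - x^4*f2 = -y^18
Reduced GB = {f1, f2, y^18}; degrees 13, 15, 18
Max = 18


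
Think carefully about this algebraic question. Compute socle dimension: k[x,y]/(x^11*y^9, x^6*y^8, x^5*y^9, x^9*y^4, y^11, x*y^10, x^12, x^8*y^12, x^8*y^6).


Socle = ann(m) = span of standard monomials u with x*u, y*u in I (staircase corners).
Redundant generators: x^11*y^9, x^8*y^12
Minimal generators: x^12, x^9*y^4, x^8*y^6, x^6*y^8, x^5*y^9, x*y^10, y^11
Corners: y^10, x^4y^9, x^5y^8, x^7y^7, x^8y^5, x^11y^3
Socle dim=6


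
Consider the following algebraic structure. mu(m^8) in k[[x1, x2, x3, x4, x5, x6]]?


C(n+d-1,d)=C(13,8)=1287


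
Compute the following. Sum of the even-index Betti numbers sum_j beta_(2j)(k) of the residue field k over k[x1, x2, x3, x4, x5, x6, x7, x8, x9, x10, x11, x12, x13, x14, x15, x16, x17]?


Koszul resolution: beta_i(k)=C(n,i), n=17
sum_even C(17,i) = 2^(n-1) = 2^16 = 65536


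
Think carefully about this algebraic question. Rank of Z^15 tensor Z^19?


rank(M(x)N) = rank(M)*rank(N)
15*19 = 285


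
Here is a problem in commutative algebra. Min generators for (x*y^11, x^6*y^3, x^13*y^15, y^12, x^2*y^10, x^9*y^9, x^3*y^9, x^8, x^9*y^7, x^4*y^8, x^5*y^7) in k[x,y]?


Remove redundant (divisible by others).
x^13*y^15 redundant.
x^9*y^9 redundant.
x^9*y^7 redundant.
Min: x^8, x^6*y^3, x^5*y^7, x^4*y^8, x^3*y^9, x^2*y^10, x*y^11, y^12
Count=8


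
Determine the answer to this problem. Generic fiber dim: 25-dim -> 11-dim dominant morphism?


dim(fiber)=dim(X)-dim(Y)=25-11=14


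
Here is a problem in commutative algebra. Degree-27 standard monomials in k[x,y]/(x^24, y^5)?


k[x,y], I = (x^24, y^5), d = 27
Need i < 24 and d-i < 5.
Range: 23 <= i <= 23.
H(27) = 1


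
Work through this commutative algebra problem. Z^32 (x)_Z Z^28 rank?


rank(M(x)N) = rank(M)*rank(N)
32*28 = 896


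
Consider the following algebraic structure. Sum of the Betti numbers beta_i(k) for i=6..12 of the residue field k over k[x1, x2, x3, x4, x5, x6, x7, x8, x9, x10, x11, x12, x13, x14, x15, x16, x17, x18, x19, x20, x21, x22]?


Koszul resolution: beta_i(k)=C(n,i), n=22
C(22,6)=74613, C(22,7)=170544, C(22,8)=319770, C(22,9)=497420, C(22,10)=646646, C(22,11)=705432, C(22,12)=646646
Sum=3061071


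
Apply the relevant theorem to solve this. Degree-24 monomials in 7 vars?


C(d+n-1,n-1)=C(30,6)=593775


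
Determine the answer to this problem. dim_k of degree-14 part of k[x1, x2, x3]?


C(d+n-1,n-1)=C(16,2)=120


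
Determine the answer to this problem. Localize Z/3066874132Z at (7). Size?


7-primary part: 3066874132=7^9*76
Size=7^9=40353607


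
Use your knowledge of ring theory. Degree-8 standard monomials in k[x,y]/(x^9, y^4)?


k[x,y], I = (x^9, y^4), d = 8
Need i < 9 and d-i < 4.
Range: 5 <= i <= 8.
H(8) = 4


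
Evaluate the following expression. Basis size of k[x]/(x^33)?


Basis: 1,x,...,x^32
dim=33


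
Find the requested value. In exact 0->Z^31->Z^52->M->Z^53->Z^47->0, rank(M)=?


Alt sum=0:
(-1)^0*31 + (-1)^1*52 + (-1)^2*? + (-1)^3*53 + (-1)^4*47=0
rank(M)=27


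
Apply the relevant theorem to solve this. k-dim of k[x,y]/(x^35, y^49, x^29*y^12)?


k[x,y]/I, I = (x^35, y^49, x^29*y^12)
Rect: 35x49=1715. Corner: (35-29)x(49-12)=222.
dim = 1715-222 = 1493


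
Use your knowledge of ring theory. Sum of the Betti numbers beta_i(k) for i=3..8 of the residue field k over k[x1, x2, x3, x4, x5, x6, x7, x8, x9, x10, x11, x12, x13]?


Koszul resolution: beta_i(k)=C(n,i), n=13
C(13,3)=286, C(13,4)=715, C(13,5)=1287, C(13,6)=1716, C(13,7)=1716, C(13,8)=1287
Sum=7007


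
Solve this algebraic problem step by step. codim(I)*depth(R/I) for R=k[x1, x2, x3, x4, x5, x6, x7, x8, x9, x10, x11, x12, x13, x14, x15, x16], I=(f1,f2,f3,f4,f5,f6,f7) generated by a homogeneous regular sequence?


codim=7, depth=dim(R/I)=16-7=9
Product=7*9=63


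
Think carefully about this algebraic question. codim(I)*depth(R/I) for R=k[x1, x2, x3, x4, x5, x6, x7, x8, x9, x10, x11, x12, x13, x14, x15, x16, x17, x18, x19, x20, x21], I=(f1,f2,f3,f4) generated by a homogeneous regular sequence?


codim=4, depth=dim(R/I)=21-4=17
Product=4*17=68


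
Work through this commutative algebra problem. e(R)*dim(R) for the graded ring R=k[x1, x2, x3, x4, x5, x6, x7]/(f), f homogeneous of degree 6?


e(R)=deg(f)=6, dim(R)=7-1=6
e*dim=6*6=36


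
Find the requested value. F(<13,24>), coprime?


gcd(13,24)=1 => F=ab-a-b=13*24-13-24=312-37=275


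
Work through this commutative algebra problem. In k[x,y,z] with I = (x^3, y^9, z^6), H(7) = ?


Need i<3, j<9, k<6 with i+j+k=7.
For each i, j ranges over max(0,7-i-5)..min(8,7-i):
  i=0: j in [2,7] -> 6
  i=1: j in [1,6] -> 6
  i=2: j in [0,5] -> 6
H(7) = 6+6+6 = 18


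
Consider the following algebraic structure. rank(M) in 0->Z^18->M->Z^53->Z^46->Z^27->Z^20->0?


Alt sum=0:
(-1)^0*18 + (-1)^1*? + (-1)^2*53 + (-1)^3*46 + (-1)^4*27 + (-1)^5*20=0
rank(M)=32


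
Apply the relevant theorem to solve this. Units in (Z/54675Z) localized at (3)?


Local ring = Z/2187Z.
phi(2187) = 3^6*(3-1) = 1458


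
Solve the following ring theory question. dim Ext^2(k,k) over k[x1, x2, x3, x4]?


C(n,i)=C(4,2)=6


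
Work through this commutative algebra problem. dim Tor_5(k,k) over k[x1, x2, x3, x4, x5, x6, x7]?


Koszul: C(n,i)=C(7,5)=21


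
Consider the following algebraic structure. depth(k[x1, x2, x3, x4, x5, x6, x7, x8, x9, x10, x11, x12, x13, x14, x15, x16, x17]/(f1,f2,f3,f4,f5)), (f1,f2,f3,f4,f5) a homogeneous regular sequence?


depth(R)=17
depth(R/I)=17-5=12


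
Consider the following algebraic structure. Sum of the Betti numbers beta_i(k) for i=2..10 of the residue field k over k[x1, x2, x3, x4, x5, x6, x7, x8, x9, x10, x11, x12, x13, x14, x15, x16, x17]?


Koszul resolution: beta_i(k)=C(n,i), n=17
C(17,2)=136, C(17,3)=680, C(17,4)=2380, C(17,5)=6188, C(17,6)=12376, C(17,7)=19448, C(17,8)=24310, C(17,9)=24310, C(17,10)=19448
Sum=109276
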